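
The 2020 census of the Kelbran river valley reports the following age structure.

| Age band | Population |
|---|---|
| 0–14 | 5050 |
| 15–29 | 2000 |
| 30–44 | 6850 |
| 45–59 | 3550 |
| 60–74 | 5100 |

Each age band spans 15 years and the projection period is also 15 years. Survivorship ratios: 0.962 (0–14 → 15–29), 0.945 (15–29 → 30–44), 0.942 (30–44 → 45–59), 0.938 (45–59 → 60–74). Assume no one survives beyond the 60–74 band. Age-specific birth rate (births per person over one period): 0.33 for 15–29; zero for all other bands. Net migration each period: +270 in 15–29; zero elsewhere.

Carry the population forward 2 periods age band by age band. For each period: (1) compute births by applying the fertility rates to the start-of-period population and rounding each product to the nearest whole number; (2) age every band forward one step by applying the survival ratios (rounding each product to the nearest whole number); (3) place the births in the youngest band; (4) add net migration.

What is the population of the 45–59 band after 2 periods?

1780

— Period 1 —
Births: 2000 * 0.33 = 660
15–29: 5050 * 0.962 = 4858
30–44: 2000 * 0.945 = 1890
45–59: 6850 * 0.942 = 6453
60–74: 3550 * 0.938 = 3330
Net migration: 15–29 + 270 → 5128
Giving 660 / 5128 / 1890 / 6453 / 3330.
— Period 2 —
Births: 5128 * 0.33 = 1692
15–29: 660 * 0.962 = 635
30–44: 5128 * 0.945 = 4846
45–59: 1890 * 0.942 = 1780
60–74: 6453 * 0.938 = 6053
Net migration: 15–29 + 270 → 905
Giving 1692 / 905 / 4846 / 1780 / 6053.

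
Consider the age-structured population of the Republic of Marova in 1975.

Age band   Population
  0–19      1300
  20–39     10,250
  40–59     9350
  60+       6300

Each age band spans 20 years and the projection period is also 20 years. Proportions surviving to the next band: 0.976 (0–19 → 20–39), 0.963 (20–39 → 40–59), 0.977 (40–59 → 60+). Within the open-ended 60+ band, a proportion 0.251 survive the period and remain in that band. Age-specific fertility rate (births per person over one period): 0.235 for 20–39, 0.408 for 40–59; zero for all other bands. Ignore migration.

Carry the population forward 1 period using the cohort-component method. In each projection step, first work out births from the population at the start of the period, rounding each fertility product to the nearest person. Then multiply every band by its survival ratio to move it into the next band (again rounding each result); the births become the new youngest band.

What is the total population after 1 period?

28080

Period 1:
Births: 10250 × 0.235 = 2409  |  9350 × 0.408 = 3815 → total 6224
20–39: 1300 × 0.976 = 1269
40–59: 10250 × 0.963 = 9871
60+: 9350 × 0.977 + 6300 × 0.251 = 9135 + 1581 = 10716
End of period: [6224, 1269, 9871, 10716]
Total after period 1: 6224 + 1269 + 9871 + 10716 = 28080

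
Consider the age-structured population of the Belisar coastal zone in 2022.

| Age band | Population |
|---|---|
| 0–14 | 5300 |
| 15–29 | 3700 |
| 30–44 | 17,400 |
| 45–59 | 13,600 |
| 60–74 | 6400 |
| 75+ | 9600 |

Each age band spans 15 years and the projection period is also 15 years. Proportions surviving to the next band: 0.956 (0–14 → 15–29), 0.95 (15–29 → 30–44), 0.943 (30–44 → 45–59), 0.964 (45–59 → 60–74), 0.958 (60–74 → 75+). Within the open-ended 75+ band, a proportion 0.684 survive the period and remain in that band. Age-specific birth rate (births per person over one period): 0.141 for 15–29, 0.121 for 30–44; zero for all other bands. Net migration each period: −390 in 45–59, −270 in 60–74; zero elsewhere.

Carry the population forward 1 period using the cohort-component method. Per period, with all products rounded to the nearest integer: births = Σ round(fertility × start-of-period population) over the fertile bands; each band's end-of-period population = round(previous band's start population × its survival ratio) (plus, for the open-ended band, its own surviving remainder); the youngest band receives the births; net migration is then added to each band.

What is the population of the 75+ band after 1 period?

Numbering the groups 1..6 from youngest to oldest:
— Period 1 —
Births: 3700 × 0.141 = 522  |  17400 × 0.121 = 2105 → 2627
Group 2: 5300 × 0.956 = 5067
Group 3: 3700 × 0.95 = 3515
Group 4: 17400 × 0.943 = 16408
Group 5: 13600 × 0.964 = 13110
Group 6: 6400 × 0.958 + 9600 × 0.684 = 6131 + 6566 = 12697
Net migration: Group 4 − 390 → 16018; Group 5 − 270 → 12840
End of period: [2627, 5067, 3515, 16018, 12840, 12697]

12697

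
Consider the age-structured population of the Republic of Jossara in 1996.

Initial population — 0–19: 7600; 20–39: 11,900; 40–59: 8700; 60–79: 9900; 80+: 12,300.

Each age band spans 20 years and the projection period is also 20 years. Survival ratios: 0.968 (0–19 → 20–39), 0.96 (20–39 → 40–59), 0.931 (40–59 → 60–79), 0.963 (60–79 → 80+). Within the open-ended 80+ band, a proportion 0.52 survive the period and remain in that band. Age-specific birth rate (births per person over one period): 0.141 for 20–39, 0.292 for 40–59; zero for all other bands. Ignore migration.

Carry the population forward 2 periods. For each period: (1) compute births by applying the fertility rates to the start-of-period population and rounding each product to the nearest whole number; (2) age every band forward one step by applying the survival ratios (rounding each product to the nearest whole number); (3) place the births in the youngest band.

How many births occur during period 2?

(Groups numbered youngest = 1 to oldest = 5.)
— Period 1 —
Births: 11900 * 0.141 = 1678 ; 8700 * 0.292 = 2540 → total 4218
Group 2: 7600 * 0.968 = 7357
Group 3: 11900 * 0.96 = 11424
Group 4: 8700 * 0.931 = 8100
Group 5: 9900 * 0.963 + 12300 * 0.52 = 9534 + 6396 = 15930
End of period: [4218, 7357, 11424, 8100, 15930]
— Period 2 —
Births: 7357 * 0.141 = 1037 ; 11424 * 0.292 = 3336 → total 4373
Group 2: 4218 * 0.968 = 4083
Group 3: 7357 * 0.96 = 7063
Group 4: 11424 * 0.931 = 10636
Group 5: 8100 * 0.963 + 15930 * 0.52 = 7800 + 8284 = 16084
End of period: [4373, 4083, 7063, 10636, 16084]

4373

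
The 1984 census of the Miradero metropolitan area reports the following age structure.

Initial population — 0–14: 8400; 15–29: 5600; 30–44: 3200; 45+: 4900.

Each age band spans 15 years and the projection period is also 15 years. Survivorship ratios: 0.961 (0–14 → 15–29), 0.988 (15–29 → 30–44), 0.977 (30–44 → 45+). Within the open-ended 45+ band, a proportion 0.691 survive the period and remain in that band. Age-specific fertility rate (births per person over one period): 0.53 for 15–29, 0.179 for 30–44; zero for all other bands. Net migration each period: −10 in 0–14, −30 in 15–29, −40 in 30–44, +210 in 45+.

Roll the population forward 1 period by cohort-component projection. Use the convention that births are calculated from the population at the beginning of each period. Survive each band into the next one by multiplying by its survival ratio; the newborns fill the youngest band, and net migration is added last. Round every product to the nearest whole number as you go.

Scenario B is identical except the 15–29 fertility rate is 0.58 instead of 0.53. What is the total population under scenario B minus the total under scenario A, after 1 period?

280

[period 1]
Births: 5600 × 0.53 = 2968, 3200 × 0.179 = 573 — total 3541
15–29: 8400 × 0.961 = 8072
30–44: 5600 × 0.988 = 5533
45+: 3200 × 0.977 + 4900 × 0.691 = 3126 + 3386 = 6512
Net migration: 0–14 − 10 → 3531; 15–29 − 30 → 8042; 30–44 − 40 → 5493; 45+ + 210 → 6722
→ [3531, 8042, 5493, 6722]
Scenario A total after 1 period: 23788
Scenario B projection —
[period 1]
Births: 5600 × 0.58 = 3248, 3200 × 0.179 = 573 — total 3821
15–29: 8400 × 0.961 = 8072
30–44: 5600 × 0.988 = 5533
45+: 3200 × 0.977 + 4900 × 0.691 = 3126 + 3386 = 6512
Net migration: 0–14 − 10 → 3811; 15–29 − 30 → 8042; 30–44 − 40 → 5493; 45+ + 210 → 6722
→ [3811, 8042, 5493, 6722]
Scenario B total after 1 period: 24068
Difference B − A = 24068 − 23788 = 280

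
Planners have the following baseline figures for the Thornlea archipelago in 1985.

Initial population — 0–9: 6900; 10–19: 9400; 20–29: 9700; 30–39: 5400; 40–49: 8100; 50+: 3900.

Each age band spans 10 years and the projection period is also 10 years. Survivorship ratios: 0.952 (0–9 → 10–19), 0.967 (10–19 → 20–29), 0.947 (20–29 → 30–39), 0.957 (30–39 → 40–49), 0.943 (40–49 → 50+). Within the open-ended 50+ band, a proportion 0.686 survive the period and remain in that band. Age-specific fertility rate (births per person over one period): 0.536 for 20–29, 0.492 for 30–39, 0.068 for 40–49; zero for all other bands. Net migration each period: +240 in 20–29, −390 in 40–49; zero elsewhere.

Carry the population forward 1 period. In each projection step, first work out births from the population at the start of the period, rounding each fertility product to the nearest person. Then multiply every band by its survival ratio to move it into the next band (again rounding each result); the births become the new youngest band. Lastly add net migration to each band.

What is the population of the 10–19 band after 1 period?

Call the bands 1 to 6, youngest first.
After projecting period 1:
Births: 9700 × 0.536 = 5199  |  5400 × 0.492 = 2657  |  8100 × 0.068 = 551 → total 8407
Band 2: 6900 × 0.952 = 6569
Band 3: 9400 × 0.967 = 9090
Band 4: 9700 × 0.947 = 9186
Band 5: 5400 × 0.957 = 5168
Band 6: 8100 × 0.943 + 3900 × 0.686 = 7638 + 2675 = 10313
Net migration: Band 3 + 240 → 9330; Band 5 − 390 → 4778
Giving 8407 / 6569 / 9330 / 9186 / 4778 / 10313.

6569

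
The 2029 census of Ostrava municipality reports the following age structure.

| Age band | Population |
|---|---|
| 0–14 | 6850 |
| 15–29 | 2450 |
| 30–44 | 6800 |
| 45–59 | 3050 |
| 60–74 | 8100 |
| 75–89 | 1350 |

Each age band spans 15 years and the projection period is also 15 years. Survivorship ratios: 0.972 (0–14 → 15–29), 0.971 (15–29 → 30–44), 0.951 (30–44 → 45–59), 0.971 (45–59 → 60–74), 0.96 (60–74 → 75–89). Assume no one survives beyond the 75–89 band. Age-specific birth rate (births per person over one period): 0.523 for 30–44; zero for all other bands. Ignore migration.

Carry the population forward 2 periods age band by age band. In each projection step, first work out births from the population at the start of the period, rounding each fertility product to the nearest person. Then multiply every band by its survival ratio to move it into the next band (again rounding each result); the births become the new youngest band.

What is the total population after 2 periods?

22550

[period 1]
Births: 6800 * 0.523 = 3556
15–29: 6850 * 0.972 = 6658
30–44: 2450 * 0.971 = 2379
45–59: 6800 * 0.951 = 6467
60–74: 3050 * 0.971 = 2962
75–89: 8100 * 0.96 = 7776
Population now: 0–14=3556, 15–29=6658, 30–44=2379, 45–59=6467, 60–74=2962, 75–89=7776
[period 2]
Births: 2379 * 0.523 = 1244
15–29: 3556 * 0.972 = 3456
30–44: 6658 * 0.971 = 6465
45–59: 2379 * 0.951 = 2262
60–74: 6467 * 0.971 = 6279
75–89: 2962 * 0.96 = 2844
Population now: 0–14=1244, 15–29=3456, 30–44=6465, 45–59=2262, 60–74=6279, 75–89=2844
Total after period 2: 1244 + 3456 + 6465 + 2262 + 6279 + 2844 = 22550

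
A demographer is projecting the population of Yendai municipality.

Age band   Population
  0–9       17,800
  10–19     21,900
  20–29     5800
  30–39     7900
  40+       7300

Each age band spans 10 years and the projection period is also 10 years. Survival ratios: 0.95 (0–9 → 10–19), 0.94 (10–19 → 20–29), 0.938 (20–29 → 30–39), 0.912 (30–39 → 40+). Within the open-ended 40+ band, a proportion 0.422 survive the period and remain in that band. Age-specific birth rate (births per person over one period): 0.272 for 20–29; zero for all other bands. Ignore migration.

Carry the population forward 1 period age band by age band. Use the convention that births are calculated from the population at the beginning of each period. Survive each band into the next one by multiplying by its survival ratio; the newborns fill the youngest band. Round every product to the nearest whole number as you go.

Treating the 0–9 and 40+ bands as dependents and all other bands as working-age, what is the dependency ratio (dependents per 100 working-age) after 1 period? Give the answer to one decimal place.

27.6

— Period 1 —
Births: 5800 * 0.272 = 1578
10–19: 17800 * 0.95 = 16910
20–29: 21900 * 0.94 = 20586
30–39: 5800 * 0.938 = 5440
40+: 7900 * 0.912 + 7300 * 0.422 = 7205 + 3081 = 10286
Population now: 0–9=1578, 10–19=16910, 20–29=20586, 30–39=5440, 40+=10286
Dependents (band 0–9 + band 40+) = 1578 + 10286 = 11864; working-age = 42936; ratio = 11864/42936 × 100 = 27.6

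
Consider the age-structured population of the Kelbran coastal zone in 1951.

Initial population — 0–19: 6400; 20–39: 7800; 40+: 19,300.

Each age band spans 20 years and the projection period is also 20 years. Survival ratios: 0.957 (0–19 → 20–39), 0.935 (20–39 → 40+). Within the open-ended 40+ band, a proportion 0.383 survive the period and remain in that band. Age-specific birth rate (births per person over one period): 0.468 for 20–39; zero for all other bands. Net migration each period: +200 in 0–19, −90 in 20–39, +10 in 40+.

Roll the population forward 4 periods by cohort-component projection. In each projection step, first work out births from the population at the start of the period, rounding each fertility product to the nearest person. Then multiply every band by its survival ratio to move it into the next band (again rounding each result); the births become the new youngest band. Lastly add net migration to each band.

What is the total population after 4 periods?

After projecting period 1:
Births: 7800 * 0.468 = 3650
20–39: 6400 * 0.957 = 6125
40+: 7800 * 0.935 + 19300 * 0.383 = 7293 + 7392 = 14685
Net migration: 0–19 + 200 → 3850; 20–39 − 90 → 6035; 40+ + 10 → 14695
Population now: 0–19=3850, 20–39=6035, 40+=14695
After projecting period 2:
Births: 6035 * 0.468 = 2824
20–39: 3850 * 0.957 = 3684
40+: 6035 * 0.935 + 14695 * 0.383 = 5643 + 5628 = 11271
Net migration: 0–19 + 200 → 3024; 20–39 − 90 → 3594; 40+ + 10 → 11281
Population now: 0–19=3024, 20–39=3594, 40+=11281
After projecting period 3:
Births: 3594 * 0.468 = 1682
20–39: 3024 * 0.957 = 2894
40+: 3594 * 0.935 + 11281 * 0.383 = 3360 + 4321 = 7681
Net migration: 0–19 + 200 → 1882; 20–39 − 90 → 2804; 40+ + 10 → 7691
Population now: 0–19=1882, 20–39=2804, 40+=7691
After projecting period 4:
Births: 2804 * 0.468 = 1312
20–39: 1882 * 0.957 = 1801
40+: 2804 * 0.935 + 7691 * 0.383 = 2622 + 2946 = 5568
Net migration: 0–19 + 200 → 1512; 20–39 − 90 → 1711; 40+ + 10 → 5578
Population now: 0–19=1512, 20–39=1711, 40+=5578
Total after period 4: 1512 + 1711 + 5578 = 8801

8801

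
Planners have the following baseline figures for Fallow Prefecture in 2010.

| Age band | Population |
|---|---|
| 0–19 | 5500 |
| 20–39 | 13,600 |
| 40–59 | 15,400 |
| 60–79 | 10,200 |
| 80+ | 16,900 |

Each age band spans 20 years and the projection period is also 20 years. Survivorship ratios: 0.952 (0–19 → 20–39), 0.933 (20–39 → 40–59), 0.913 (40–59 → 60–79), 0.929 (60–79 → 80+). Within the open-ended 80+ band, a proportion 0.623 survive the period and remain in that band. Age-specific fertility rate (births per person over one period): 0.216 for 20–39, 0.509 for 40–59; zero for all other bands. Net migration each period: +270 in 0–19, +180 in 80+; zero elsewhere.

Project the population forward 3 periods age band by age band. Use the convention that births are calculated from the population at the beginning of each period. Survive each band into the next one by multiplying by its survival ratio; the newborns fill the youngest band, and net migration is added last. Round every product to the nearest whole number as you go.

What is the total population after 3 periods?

[period 1]
Births: 13600 * 0.216 = 2938, 15400 * 0.509 = 7839 → 10777
20–39: 5500 * 0.952 = 5236
40–59: 13600 * 0.933 = 12689
60–79: 15400 * 0.913 = 14060
80+: 10200 * 0.929 + 16900 * 0.623 = 9476 + 10529 = 20005
Net migration: 0–19 + 270 → 11047; 80+ + 180 → 20185
Giving 11047 / 5236 / 12689 / 14060 / 20185.
[period 2]
Births: 5236 * 0.216 = 1131, 12689 * 0.509 = 6459 → 7590
20–39: 11047 * 0.952 = 10517
40–59: 5236 * 0.933 = 4885
60–79: 12689 * 0.913 = 11585
80+: 14060 * 0.929 + 20185 * 0.623 = 13062 + 12575 = 25637
Net migration: 0–19 + 270 → 7860; 80+ + 180 → 25817
Giving 7860 / 10517 / 4885 / 11585 / 25817.
[period 3]
Births: 10517 * 0.216 = 2272, 4885 * 0.509 = 2486 → 4758
20–39: 7860 * 0.952 = 7483
40–59: 10517 * 0.933 = 9812
60–79: 4885 * 0.913 = 4460
80+: 11585 * 0.929 + 25817 * 0.623 = 10762 + 16084 = 26846
Net migration: 0–19 + 270 → 5028; 80+ + 180 → 27026
Giving 5028 / 7483 / 9812 / 4460 / 27026.
Total after period 3: 5028 + 7483 + 9812 + 4460 + 27026 = 53809

53809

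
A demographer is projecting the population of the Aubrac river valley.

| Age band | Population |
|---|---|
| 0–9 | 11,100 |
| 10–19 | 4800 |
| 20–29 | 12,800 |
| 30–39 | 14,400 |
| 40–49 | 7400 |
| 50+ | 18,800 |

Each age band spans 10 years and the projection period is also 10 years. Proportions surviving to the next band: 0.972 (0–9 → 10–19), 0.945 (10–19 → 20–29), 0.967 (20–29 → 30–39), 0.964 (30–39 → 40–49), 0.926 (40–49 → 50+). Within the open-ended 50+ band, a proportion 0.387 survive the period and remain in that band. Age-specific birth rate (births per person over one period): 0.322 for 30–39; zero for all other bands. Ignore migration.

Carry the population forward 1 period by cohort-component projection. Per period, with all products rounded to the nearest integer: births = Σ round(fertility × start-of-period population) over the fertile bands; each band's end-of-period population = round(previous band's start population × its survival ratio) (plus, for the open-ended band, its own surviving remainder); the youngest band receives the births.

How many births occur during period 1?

[period 1]
Births: 14400 * 0.322 = 4637
10–19: 11100 * 0.972 = 10789
20–29: 4800 * 0.945 = 4536
30–39: 12800 * 0.967 = 12378
40–49: 14400 * 0.964 = 13882
50+: 7400 * 0.926 + 18800 * 0.387 = 6852 + 7276 = 14128
End of period: [4637, 10789, 4536, 12378, 13882, 14128]

4637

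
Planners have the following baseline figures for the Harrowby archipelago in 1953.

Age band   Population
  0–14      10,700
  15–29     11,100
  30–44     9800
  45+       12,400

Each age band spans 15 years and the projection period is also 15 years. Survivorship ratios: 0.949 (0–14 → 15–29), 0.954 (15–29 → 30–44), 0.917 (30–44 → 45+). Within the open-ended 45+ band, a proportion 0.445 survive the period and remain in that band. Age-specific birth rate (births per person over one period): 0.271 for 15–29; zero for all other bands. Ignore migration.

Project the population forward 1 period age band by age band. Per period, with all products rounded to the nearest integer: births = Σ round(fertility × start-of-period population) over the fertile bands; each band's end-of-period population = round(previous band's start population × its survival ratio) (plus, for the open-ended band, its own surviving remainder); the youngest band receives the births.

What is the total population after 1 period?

Call the groups 1 to 4, youngest first.
After projecting period 1:
Births: 11100 × 0.271 = 3008
Group 2: 10700 × 0.949 = 10154
Group 3: 11100 × 0.954 = 10589
Group 4: 9800 × 0.917 + 12400 × 0.445 = 8987 + 5518 = 14505
End of period: [3008, 10154, 10589, 14505]
Total after period 1: 3008 + 10154 + 10589 + 14505 = 38256

38256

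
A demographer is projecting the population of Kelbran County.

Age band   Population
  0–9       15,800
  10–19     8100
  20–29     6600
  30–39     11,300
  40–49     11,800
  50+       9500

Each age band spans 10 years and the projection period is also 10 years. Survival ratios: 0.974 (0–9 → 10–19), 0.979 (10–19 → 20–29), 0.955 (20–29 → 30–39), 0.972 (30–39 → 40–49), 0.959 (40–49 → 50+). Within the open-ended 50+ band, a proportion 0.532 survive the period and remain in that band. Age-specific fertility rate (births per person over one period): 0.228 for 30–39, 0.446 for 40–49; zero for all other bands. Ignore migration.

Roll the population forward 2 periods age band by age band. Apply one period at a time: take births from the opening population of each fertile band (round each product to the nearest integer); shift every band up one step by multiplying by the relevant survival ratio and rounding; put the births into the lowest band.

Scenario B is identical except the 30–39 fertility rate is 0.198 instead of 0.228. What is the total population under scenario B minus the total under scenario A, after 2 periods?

-519

Let band 1 be 0–9 through band 6 = 50+.
[period 1]
Births: 11300 × 0.228 = 2576 ; 11800 × 0.446 = 5263 → total 7839
Band 2: 15800 × 0.974 = 15389
Band 3: 8100 × 0.979 = 7930
Band 4: 6600 × 0.955 = 6303
Band 5: 11300 × 0.972 = 10984
Band 6: 11800 × 0.959 + 9500 × 0.532 = 11316 + 5054 = 16370
Population now: 0–9=7839, 10–19=15389, 20–29=7930, 30–39=6303, 40–49=10984, 50+=16370
[period 2]
Births: 6303 × 0.228 = 1437 ; 10984 × 0.446 = 4899 → total 6336
Band 2: 7839 × 0.974 = 7635
Band 3: 15389 × 0.979 = 15066
Band 4: 7930 × 0.955 = 7573
Band 5: 6303 × 0.972 = 6127
Band 6: 10984 × 0.959 + 16370 × 0.532 = 10534 + 8709 = 19243
Population now: 0–9=6336, 10–19=7635, 20–29=15066, 30–39=7573, 40–49=6127, 50+=19243
Scenario A total after 2 periods: 61980
Scenario B projection —
[period 1]
Births: 11300 × 0.198 = 2237 ; 11800 × 0.446 = 5263 → total 7500
Band 2: 15800 × 0.974 = 15389
Band 3: 8100 × 0.979 = 7930
Band 4: 6600 × 0.955 = 6303
Band 5: 11300 × 0.972 = 10984
Band 6: 11800 × 0.959 + 9500 × 0.532 = 11316 + 5054 = 16370
Population now: 0–9=7500, 10–19=15389, 20–29=7930, 30–39=6303, 40–49=10984, 50+=16370
[period 2]
Births: 6303 × 0.198 = 1248 ; 10984 × 0.446 = 4899 → total 6147
Band 2: 7500 × 0.974 = 7305
Band 3: 15389 × 0.979 = 15066
Band 4: 7930 × 0.955 = 7573
Band 5: 6303 × 0.972 = 6127
Band 6: 10984 × 0.959 + 16370 × 0.532 = 10534 + 8709 = 19243
Population now: 0–9=6147, 10–19=7305, 20–29=15066, 30–39=7573, 40–49=6127, 50+=19243
Scenario B total after 2 periods: 61461
Difference B − A = 61461 − 61980 = -519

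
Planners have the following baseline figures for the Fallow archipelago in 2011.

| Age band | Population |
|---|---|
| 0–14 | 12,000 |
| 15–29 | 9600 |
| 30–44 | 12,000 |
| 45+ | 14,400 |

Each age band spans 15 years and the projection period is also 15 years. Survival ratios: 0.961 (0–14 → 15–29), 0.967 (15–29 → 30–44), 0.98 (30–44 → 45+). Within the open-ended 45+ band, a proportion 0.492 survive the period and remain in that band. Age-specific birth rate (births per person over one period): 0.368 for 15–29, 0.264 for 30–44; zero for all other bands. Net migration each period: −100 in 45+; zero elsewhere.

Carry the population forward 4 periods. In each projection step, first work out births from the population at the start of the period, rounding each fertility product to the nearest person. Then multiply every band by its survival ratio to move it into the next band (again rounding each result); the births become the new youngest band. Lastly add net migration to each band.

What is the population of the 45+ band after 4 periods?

15740

After projecting period 1:
Births: 9600 × 0.368 = 3533  |  12000 × 0.264 = 3168 → total 6701
15–29: 12000 × 0.961 = 11532
30–44: 9600 × 0.967 = 9283
45+: 12000 × 0.98 + 14400 × 0.492 = 11760 + 7085 = 18845
Net migration: 45+ − 100 → 18745
Giving 6701 / 11532 / 9283 / 18745.
After projecting period 2:
Births: 11532 × 0.368 = 4244  |  9283 × 0.264 = 2451 → total 6695
15–29: 6701 × 0.961 = 6440
30–44: 11532 × 0.967 = 11151
45+: 9283 × 0.98 + 18745 × 0.492 = 9097 + 9223 = 18320
Net migration: 45+ − 100 → 18220
Giving 6695 / 6440 / 11151 / 18220.
After projecting period 3:
Births: 6440 × 0.368 = 2370  |  11151 × 0.264 = 2944 → total 5314
15–29: 6695 × 0.961 = 6434
30–44: 6440 × 0.967 = 6227
45+: 11151 × 0.98 + 18220 × 0.492 = 10928 + 8964 = 19892
Net migration: 45+ − 100 → 19792
Giving 5314 / 6434 / 6227 / 19792.
After projecting period 4:
Births: 6434 × 0.368 = 2368  |  6227 × 0.264 = 1644 → total 4012
15–29: 5314 × 0.961 = 5107
30–44: 6434 × 0.967 = 6222
45+: 6227 × 0.98 + 19792 × 0.492 = 6102 + 9738 = 15840
Net migration: 45+ − 100 → 15740
Giving 4012 / 5107 / 6222 / 15740.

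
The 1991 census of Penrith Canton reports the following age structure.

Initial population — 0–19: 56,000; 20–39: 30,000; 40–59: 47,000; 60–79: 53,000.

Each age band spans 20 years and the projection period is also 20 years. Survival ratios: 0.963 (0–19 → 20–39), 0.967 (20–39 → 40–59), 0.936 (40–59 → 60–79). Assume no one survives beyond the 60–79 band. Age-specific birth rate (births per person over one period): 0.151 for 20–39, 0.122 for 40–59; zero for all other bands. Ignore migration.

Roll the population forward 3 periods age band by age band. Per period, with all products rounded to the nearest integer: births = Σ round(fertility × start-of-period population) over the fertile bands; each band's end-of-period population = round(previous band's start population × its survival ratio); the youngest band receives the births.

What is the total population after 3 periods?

[period 1]
Births: 30000 * 0.151 = 4530, 47000 * 0.122 = 5734 → 10264
20–39: 56000 * 0.963 = 53928
40–59: 30000 * 0.967 = 29010
60–79: 47000 * 0.936 = 43992
Giving 10264 / 53928 / 29010 / 43992.
[period 2]
Births: 53928 * 0.151 = 8143, 29010 * 0.122 = 3539 → 11682
20–39: 10264 * 0.963 = 9884
40–59: 53928 * 0.967 = 52148
60–79: 29010 * 0.936 = 27153
Giving 11682 / 9884 / 52148 / 27153.
[period 3]
Births: 9884 * 0.151 = 1492, 52148 * 0.122 = 6362 → 7854
20–39: 11682 * 0.963 = 11250
40–59: 9884 * 0.967 = 9558
60–79: 52148 * 0.936 = 48811
Giving 7854 / 11250 / 9558 / 48811.
Total after period 3: 7854 + 11250 + 9558 + 48811 = 77473

77473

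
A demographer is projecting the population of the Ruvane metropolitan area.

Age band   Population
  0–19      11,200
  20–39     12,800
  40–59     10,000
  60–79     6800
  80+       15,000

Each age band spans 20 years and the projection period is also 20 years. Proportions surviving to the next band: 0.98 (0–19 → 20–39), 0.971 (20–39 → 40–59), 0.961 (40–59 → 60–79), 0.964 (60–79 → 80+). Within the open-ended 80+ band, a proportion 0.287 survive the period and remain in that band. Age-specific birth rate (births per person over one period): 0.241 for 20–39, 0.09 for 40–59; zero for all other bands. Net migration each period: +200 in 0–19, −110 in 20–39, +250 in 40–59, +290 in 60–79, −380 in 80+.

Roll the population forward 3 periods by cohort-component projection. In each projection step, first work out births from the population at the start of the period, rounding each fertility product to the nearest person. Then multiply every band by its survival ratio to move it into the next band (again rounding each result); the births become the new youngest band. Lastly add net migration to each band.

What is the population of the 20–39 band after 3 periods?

After projecting period 1:
Births: 12800 × 0.241 = 3085, 10000 × 0.09 = 900 ⇒ total 3985
20–39: 11200 × 0.98 = 10976
40–59: 12800 × 0.971 = 12429
60–79: 10000 × 0.961 = 9610
80+: 6800 × 0.964 + 15000 × 0.287 = 6555 + 4305 = 10860
Net migration: 0–19 + 200 → 4185; 20–39 − 110 → 10866; 40–59 + 250 → 12679; 60–79 + 290 → 9900; 80+ − 380 → 10480
Population now: 0–19=4185, 20–39=10866, 40–59=12679, 60–79=9900, 80+=10480
After projecting period 2:
Births: 10866 × 0.241 = 2619, 12679 × 0.09 = 1141 ⇒ total 3760
20–39: 4185 × 0.98 = 4101
40–59: 10866 × 0.971 = 10551
60–79: 12679 × 0.961 = 12185
80+: 9900 × 0.964 + 10480 × 0.287 = 9544 + 3008 = 12552
Net migration: 0–19 + 200 → 3960; 20–39 − 110 → 3991; 40–59 + 250 → 10801; 60–79 + 290 → 12475; 80+ − 380 → 12172
Population now: 0–19=3960, 20–39=3991, 40–59=10801, 60–79=12475, 80+=12172
After projecting period 3:
Births: 3991 × 0.241 = 962, 10801 × 0.09 = 972 ⇒ total 1934
20–39: 3960 × 0.98 = 3881
40–59: 3991 × 0.971 = 3875
60–79: 10801 × 0.961 = 10380
80+: 12475 × 0.964 + 12172 × 0.287 = 12026 + 3493 = 15519
Net migration: 0–19 + 200 → 2134; 20–39 − 110 → 3771; 40–59 + 250 → 4125; 60–79 + 290 → 10670; 80+ − 380 → 15139
Population now: 0–19=2134, 20–39=3771, 40–59=4125, 60–79=10670, 80+=15139

3771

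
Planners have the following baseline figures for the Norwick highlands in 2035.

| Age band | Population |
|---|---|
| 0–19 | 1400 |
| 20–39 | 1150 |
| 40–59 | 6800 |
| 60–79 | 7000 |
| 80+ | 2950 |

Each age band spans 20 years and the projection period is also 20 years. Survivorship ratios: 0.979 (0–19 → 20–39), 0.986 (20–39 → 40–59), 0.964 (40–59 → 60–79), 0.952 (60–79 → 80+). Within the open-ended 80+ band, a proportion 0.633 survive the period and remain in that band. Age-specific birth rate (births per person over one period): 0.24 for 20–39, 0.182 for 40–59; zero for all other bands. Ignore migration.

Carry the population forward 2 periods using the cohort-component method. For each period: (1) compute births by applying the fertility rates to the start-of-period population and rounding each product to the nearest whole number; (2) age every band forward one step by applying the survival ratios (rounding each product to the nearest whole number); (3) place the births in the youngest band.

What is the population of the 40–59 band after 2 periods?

1352

Let group 1 be 0–19 through group 5 = 80+.
After projecting period 1:
Births: 1150 * 0.24 = 276, 6800 * 0.182 = 1238 → 1514
Group 2: 1400 * 0.979 = 1371
Group 3: 1150 * 0.986 = 1134
Group 4: 6800 * 0.964 = 6555
Group 5: 7000 * 0.952 + 2950 * 0.633 = 6664 + 1867 = 8531
Population now: 0–19=1514, 20–39=1371, 40–59=1134, 60–79=6555, 80+=8531
After projecting period 2:
Births: 1371 * 0.24 = 329, 1134 * 0.182 = 206 → 535
Group 2: 1514 * 0.979 = 1482
Group 3: 1371 * 0.986 = 1352
Group 4: 1134 * 0.964 = 1093
Group 5: 6555 * 0.952 + 8531 * 0.633 = 6240 + 5400 = 11640
Population now: 0–19=535, 20–39=1482, 40–59=1352, 60–79=1093, 80+=11640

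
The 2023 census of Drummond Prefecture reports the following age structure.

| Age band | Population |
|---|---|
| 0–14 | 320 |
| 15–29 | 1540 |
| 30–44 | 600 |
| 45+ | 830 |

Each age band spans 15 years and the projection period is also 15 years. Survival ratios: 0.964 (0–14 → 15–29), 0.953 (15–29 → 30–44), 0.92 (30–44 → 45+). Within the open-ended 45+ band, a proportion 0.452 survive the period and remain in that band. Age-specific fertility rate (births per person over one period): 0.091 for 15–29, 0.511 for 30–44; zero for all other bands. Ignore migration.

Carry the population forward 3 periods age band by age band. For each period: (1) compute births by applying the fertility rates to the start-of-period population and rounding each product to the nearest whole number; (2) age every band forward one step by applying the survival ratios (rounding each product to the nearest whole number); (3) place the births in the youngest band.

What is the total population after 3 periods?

Period 1.
Births: 1540 × 0.091 = 140 ; 600 × 0.511 = 307 — total 447
15–29: 320 × 0.964 = 308
30–44: 1540 × 0.953 = 1468
45+: 600 × 0.92 + 830 × 0.452 = 552 + 375 = 927
→ [447, 308, 1468, 927]
Period 2.
Births: 308 × 0.091 = 28 ; 1468 × 0.511 = 750 — total 778
15–29: 447 × 0.964 = 431
30–44: 308 × 0.953 = 294
45+: 1468 × 0.92 + 927 × 0.452 = 1351 + 419 = 1770
→ [778, 431, 294, 1770]
Period 3.
Births: 431 × 0.091 = 39 ; 294 × 0.511 = 150 — total 189
15–29: 778 × 0.964 = 750
30–44: 431 × 0.953 = 411
45+: 294 × 0.92 + 1770 × 0.452 = 270 + 800 = 1070
→ [189, 750, 411, 1070]
Total after period 3: 189 + 750 + 411 + 1070 = 2420

2420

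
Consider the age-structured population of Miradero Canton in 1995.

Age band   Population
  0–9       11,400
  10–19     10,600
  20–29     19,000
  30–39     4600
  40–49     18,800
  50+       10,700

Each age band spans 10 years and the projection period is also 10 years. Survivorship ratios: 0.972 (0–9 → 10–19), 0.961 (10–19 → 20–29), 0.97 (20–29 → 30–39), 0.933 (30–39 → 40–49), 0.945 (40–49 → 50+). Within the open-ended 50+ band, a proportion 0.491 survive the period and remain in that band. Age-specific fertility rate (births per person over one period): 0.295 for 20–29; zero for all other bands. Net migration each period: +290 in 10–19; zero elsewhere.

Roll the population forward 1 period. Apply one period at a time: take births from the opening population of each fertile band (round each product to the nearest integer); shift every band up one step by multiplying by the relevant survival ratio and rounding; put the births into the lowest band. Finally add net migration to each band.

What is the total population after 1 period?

72905

Period 1:
Births: 19000 * 0.295 = 5605
10–19: 11400 * 0.972 = 11081
20–29: 10600 * 0.961 = 10187
30–39: 19000 * 0.97 = 18430
40–49: 4600 * 0.933 = 4292
50+: 18800 * 0.945 + 10700 * 0.491 = 17766 + 5254 = 23020
Net migration: 10–19 + 290 → 11371
End of period: [5605, 11371, 10187, 18430, 4292, 23020]
Total after period 1: 5605 + 11371 + 10187 + 18430 + 4292 + 23020 = 72905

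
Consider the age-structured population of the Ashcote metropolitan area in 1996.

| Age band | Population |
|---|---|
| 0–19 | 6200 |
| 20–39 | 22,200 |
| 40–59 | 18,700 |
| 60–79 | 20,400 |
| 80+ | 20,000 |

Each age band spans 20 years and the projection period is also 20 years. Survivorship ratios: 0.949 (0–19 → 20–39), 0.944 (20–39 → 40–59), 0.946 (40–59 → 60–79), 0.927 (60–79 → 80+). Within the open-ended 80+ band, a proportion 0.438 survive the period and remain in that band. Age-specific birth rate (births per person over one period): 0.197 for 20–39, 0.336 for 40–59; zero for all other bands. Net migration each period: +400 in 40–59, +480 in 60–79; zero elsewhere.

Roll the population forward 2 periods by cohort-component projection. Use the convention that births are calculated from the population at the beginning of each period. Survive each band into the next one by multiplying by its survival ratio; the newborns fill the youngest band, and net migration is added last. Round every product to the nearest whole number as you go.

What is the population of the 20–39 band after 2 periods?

10113

Call the bands 1 to 5, youngest first.
— Period 1 —
Births: 22200 * 0.197 = 4373, 18700 * 0.336 = 6283 → total 10656
Band 2: 6200 * 0.949 = 5884
Band 3: 22200 * 0.944 = 20957
Band 4: 18700 * 0.946 = 17690
Band 5: 20400 * 0.927 + 20000 * 0.438 = 18911 + 8760 = 27671
Net migration: Band 3 + 400 → 21357; Band 4 + 480 → 18170
Giving 10656 / 5884 / 21357 / 18170 / 27671.
— Period 2 —
Births: 5884 * 0.197 = 1159, 21357 * 0.336 = 7176 → total 8335
Band 2: 10656 * 0.949 = 10113
Band 3: 5884 * 0.944 = 5554
Band 4: 21357 * 0.946 = 20204
Band 5: 18170 * 0.927 + 27671 * 0.438 = 16844 + 12120 = 28964
Net migration: Band 3 + 400 → 5954; Band 4 + 480 → 20684
Giving 8335 / 10113 / 5954 / 20684 / 28964.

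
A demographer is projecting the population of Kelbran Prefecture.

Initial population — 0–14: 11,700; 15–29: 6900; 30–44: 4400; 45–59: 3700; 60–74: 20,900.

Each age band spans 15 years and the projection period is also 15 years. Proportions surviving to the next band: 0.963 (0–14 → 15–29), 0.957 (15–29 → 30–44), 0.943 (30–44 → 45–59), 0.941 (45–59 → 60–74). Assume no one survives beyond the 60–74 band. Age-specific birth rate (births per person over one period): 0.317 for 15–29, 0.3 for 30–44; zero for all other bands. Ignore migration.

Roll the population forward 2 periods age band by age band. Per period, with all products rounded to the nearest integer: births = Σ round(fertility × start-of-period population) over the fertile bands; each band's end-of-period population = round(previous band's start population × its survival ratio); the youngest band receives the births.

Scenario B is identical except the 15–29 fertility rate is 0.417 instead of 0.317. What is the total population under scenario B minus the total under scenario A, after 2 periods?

1791

Let group 1 be 0–14 through group 5 = 60–74.
— Period 1 —
Births: 6900 × 0.317 = 2187, 4400 × 0.3 = 1320 → total 3507
Group 2: 11700 × 0.963 = 11267
Group 3: 6900 × 0.957 = 6603
Group 4: 4400 × 0.943 = 4149
Group 5: 3700 × 0.941 = 3482
Population now: 0–14=3507, 15–29=11267, 30–44=6603, 45–59=4149, 60–74=3482
— Period 2 —
Births: 11267 × 0.317 = 3572, 6603 × 0.3 = 1981 → total 5553
Group 2: 3507 × 0.963 = 3377
Group 3: 11267 × 0.957 = 10783
Group 4: 6603 × 0.943 = 6227
Group 5: 4149 × 0.941 = 3904
Population now: 0–14=5553, 15–29=3377, 30–44=10783, 45–59=6227, 60–74=3904
Scenario A total after 2 periods: 29844
Scenario B projection —
— Period 1 —
Births: 6900 × 0.417 = 2877, 4400 × 0.3 = 1320 → total 4197
Group 2: 11700 × 0.963 = 11267
Group 3: 6900 × 0.957 = 6603
Group 4: 4400 × 0.943 = 4149
Group 5: 3700 × 0.941 = 3482
Population now: 0–14=4197, 15–29=11267, 30–44=6603, 45–59=4149, 60–74=3482
— Period 2 —
Births: 11267 × 0.417 = 4698, 6603 × 0.3 = 1981 → total 6679
Group 2: 4197 × 0.963 = 4042
Group 3: 11267 × 0.957 = 10783
Group 4: 6603 × 0.943 = 6227
Group 5: 4149 × 0.941 = 3904
Population now: 0–14=6679, 15–29=4042, 30–44=10783, 45–59=6227, 60–74=3904
Scenario B total after 2 periods: 31635
Difference B − A = 31635 − 29844 = 1791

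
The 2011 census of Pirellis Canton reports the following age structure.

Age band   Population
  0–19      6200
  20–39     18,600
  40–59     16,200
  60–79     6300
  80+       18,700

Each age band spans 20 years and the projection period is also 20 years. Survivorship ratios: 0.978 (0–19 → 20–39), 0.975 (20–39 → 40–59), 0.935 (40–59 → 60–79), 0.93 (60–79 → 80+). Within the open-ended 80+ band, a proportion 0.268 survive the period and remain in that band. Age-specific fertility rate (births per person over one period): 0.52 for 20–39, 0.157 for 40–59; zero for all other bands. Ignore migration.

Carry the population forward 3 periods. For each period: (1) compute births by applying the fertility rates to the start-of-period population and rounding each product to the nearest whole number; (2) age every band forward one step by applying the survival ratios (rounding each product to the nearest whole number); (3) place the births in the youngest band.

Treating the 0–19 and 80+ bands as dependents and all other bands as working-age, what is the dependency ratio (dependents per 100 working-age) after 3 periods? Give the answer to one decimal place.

Numbering the groups 1..5 from youngest to oldest:
Period 1:
Births: 18600 * 0.52 = 9672 ; 16200 * 0.157 = 2543 → 12215
Group 2: 6200 * 0.978 = 6064
Group 3: 18600 * 0.975 = 18135
Group 4: 16200 * 0.935 = 15147
Group 5: 6300 * 0.93 + 18700 * 0.268 = 5859 + 5012 = 10871
Giving 12215 / 6064 / 18135 / 15147 / 10871.
Period 2:
Births: 6064 * 0.52 = 3153 ; 18135 * 0.157 = 2847 → 6000
Group 2: 12215 * 0.978 = 11946
Group 3: 6064 * 0.975 = 5912
Group 4: 18135 * 0.935 = 16956
Group 5: 15147 * 0.93 + 10871 * 0.268 = 14087 + 2913 = 17000
Giving 6000 / 11946 / 5912 / 16956 / 17000.
Period 3:
Births: 11946 * 0.52 = 6212 ; 5912 * 0.157 = 928 → 7140
Group 2: 6000 * 0.978 = 5868
Group 3: 11946 * 0.975 = 11647
Group 4: 5912 * 0.935 = 5528
Group 5: 16956 * 0.93 + 17000 * 0.268 = 15769 + 4556 = 20325
Giving 7140 / 5868 / 11647 / 5528 / 20325.
Dependents (band 0–19 + band 80+) = 7140 + 20325 = 27465; working-age = 23043; ratio = 27465/23043 × 100 = 119.2

119.2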